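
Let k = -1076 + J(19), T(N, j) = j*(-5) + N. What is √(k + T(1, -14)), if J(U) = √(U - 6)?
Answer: √(-1005 + √13) ≈ 31.645*I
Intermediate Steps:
J(U) = √(-6 + U)
T(N, j) = N - 5*j (T(N, j) = -5*j + N = N - 5*j)
k = -1076 + √13 (k = -1076 + √(-6 + 19) = -1076 + √13 ≈ -1072.4)
√(k + T(1, -14)) = √((-1076 + √13) + (1 - 5*(-14))) = √((-1076 + √13) + (1 + 70)) = √((-1076 + √13) + 71) = √(-1005 + √13)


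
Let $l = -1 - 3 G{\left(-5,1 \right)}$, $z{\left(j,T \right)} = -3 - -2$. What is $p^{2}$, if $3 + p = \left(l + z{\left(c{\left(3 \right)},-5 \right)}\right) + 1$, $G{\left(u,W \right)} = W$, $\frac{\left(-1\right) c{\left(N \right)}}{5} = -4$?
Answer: $49$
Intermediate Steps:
$c{\left(N \right)} = 20$ ($c{\left(N \right)} = \left(-5\right) \left(-4\right) = 20$)
$z{\left(j,T \right)} = -1$ ($z{\left(j,T \right)} = -3 + 2 = -1$)
$l = -4$ ($l = -1 - 3 = -4$)
$p = -7$ ($p = -3 + \left(\left(-4 - 1\right) + 1\right) = -3 + \left(-5 + 1\right) = -3 - 4 = -7$)
$p^{2} = \left(-7\right)^{2} = 49$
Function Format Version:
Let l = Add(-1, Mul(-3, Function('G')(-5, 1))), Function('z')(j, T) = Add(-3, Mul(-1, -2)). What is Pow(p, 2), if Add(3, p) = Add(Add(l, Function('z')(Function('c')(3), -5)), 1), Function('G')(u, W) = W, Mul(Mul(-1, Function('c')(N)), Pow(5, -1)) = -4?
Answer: 49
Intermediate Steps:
Function('c')(N) = 20 (Function('c')(N) = Mul(-5, -4) = 20)
Function('z')(j, T) = -1 (Function('z')(j, T) = Add(-3, 2) = -1)
l = -4 (l = Add(-1, Mul(-3, 1)) = Add(-1, -3) = -4)
p = -7 (p = Add(-3, Add(Add(-4, -1), 1)) = Add(-3, Add(-5, 1)) = Add(-3, -4) = -7)
Pow(p, 2) = Pow(-7, 2) = 49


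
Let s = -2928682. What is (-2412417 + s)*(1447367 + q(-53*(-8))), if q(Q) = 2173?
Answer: -7742136644460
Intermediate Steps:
(-2412417 + s)*(1447367 + q(-53*(-8))) = (-2412417 - 2928682)*(1447367 + 2173) = -5341099*1449540 = -7742136644460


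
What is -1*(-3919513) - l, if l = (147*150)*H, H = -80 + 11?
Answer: 5440963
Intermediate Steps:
H = -69
l = -1521450 (l = (147*150)*(-69) = 22050*(-69) = -1521450)
-1*(-3919513) - l = -1*(-3919513) - 1*(-1521450) = 3919513 + 1521450 = 5440963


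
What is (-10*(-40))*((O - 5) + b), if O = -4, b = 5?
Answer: -1600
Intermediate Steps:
(-10*(-40))*((O - 5) + b) = (-10*(-40))*((-4 - 5) + 5) = 400*(-9 + 5) = 400*(-4) = -1600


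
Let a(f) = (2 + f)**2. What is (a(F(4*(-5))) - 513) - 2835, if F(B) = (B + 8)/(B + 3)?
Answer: -965456/289 ≈ -3340.7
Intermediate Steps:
F(B) = (8 + B)/(3 + B)
(a(F(4*(-5))) - 513) - 2835 = ((2 + (8 + 4*(-5))/(3 + 4*(-5)))**2 - 513) - 2835 = ((2 + (8 - 20)/(3 - 20))**2 - 513) - 2835 = ((2 - 12/(-17))**2 - 513) - 2835 = ((2 - 1/17*(-12))**2 - 513) - 2835 = ((2 + 12/17)**2 - 513) - 2835 = ((46/17)**2 - 513) - 2835 = (2116/289 - 513) - 2835 = -146141/289 - 2835 = -965456/289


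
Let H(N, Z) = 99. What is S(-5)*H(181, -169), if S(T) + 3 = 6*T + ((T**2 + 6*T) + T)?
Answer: -4257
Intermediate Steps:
S(T) = -3 + T**2 + 13*T (S(T) = -3 + (6*T + ((T**2 + 6*T) + T)) = -3 + (6*T + (T**2 + 7*T)) = -3 + (T**2 + 13*T) = -3 + T**2 + 13*T)
S(-5)*H(181, -169) = (-3 + (-5)**2 + 13*(-5))*99 = (-3 + 25 - 65)*99 = -43*99 = -4257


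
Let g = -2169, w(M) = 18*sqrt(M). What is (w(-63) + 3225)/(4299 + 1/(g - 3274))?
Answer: 17553675/23399456 + 146961*I*sqrt(7)/11699728 ≈ 0.75017 + 0.033233*I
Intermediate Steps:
(w(-63) + 3225)/(4299 + 1/(g - 3274)) = (18*sqrt(-63) + 3225)/(4299 + 1/(-2169 - 3274)) = (18*(3*I*sqrt(7)) + 3225)/(4299 + 1/(-5443)) = (54*I*sqrt(7) + 3225)/(4299 - 1/5443) = (3225 + 54*I*sqrt(7))/(23399456/5443) = (3225 + 54*I*sqrt(7))*(5443/23399456) = 17553675/23399456 + 146961*I*sqrt(7)/11699728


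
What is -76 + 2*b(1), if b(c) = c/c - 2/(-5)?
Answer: -366/5 ≈ -73.200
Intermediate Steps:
b(c) = 7/5 (b(c) = 1 - 2*(-1/5) = 1 + 2/5 = 7/5)
-76 + 2*b(1) = -76 + 2*(7/5) = -76 + 14/5 = -366/5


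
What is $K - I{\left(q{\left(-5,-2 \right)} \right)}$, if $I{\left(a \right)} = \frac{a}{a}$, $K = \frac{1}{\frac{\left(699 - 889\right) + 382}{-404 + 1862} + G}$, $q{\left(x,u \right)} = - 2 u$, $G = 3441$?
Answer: $- \frac{835952}{836195} \approx -0.99971$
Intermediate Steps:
$K = \frac{243}{836195}$ ($K = \frac{1}{\frac{\left(699 - 889\right) + 382}{-404 + 1862} + 3441} = \frac{1}{\frac{\left(699 - 889\right) + 382}{1458} + 3441} = \frac{1}{\left(-190 + 382\right) \frac{1}{1458} + 3441} = \frac{1}{192 \cdot \frac{1}{1458} + 3441} = \frac{1}{\frac{32}{243} + 3441} = \frac{1}{\frac{836195}{243}} = \frac{243}{836195} \approx 0.0002906$)
$I{\left(a \right)} = 1$
$K - I{\left(q{\left(-5,-2 \right)} \right)} = \frac{243}{836195} - 1 = - \frac{835952}{836195}$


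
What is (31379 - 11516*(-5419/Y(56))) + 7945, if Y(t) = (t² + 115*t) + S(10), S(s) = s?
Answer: 219682534/4793 ≈ 45834.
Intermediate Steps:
Y(t) = 10 + t² + 115*t (Y(t) = (t² + 115*t) + 10 = 10 + t² + 115*t)
(31379 - 11516*(-5419/Y(56))) + 7945 = (31379 - 11516*(-5419/(10 + 56² + 115*56))) + 7945 = (31379 - 11516*(-5419/(10 + 3136 + 6440))) + 7945 = (31379 - 11516/(9586*(-1/5419))) + 7945 = (31379 - 11516/(-9586/5419)) + 7945 = (31379 - 11516*(-5419/9586)) + 7945 = (31379 + 31202602/4793) + 7945 = 181602149/4793 + 7945 = 219682534/4793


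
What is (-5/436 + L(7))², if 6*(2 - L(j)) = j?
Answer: 1155625/1710864 ≈ 0.67546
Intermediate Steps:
L(j) = 2 - j/6
(-5/436 + L(7))² = (-5/436 + (2 - ⅙*7))² = (-5*1/436 + (2 - 7/6))² = (-5/436 + ⅚)² = (1075/1308)² = 1155625/1710864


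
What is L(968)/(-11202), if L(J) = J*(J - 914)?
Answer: -8712/1867 ≈ -4.6663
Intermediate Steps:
L(J) = J*(-914 + J)
L(968)/(-11202) = (968*(-914 + 968))/(-11202) = (968*54)*(-1/11202) = 52272*(-1/11202) = -8712/1867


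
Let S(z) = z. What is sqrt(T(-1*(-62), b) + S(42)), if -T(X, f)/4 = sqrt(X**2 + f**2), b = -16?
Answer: sqrt(42 - 40*sqrt(41)) ≈ 14.633*I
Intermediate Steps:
T(X, f) = -4*sqrt(X**2 + f**2)
sqrt(T(-1*(-62), b) + S(42)) = sqrt(-4*sqrt((-1*(-62))**2 + (-16)**2) + 42) = sqrt(-4*sqrt(62**2 + 256) + 42) = sqrt(-4*sqrt(3844 + 256) + 42) = sqrt(-40*sqrt(41) + 42) = sqrt(42 - 40*sqrt(41))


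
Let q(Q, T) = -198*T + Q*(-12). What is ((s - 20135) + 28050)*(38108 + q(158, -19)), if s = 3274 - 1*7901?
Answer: 131434512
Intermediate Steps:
s = -4627 (s = 3274 - 7901 = -4627)
q(Q, T) = -198*T - 12*Q
((s - 20135) + 28050)*(38108 + q(158, -19)) = ((-4627 - 20135) + 28050)*(38108 + (-198*(-19) - 12*158)) = (-24762 + 28050)*(38108 + (3762 - 1896)) = 3288*(38108 + 1866) = 3288*39974 = 131434512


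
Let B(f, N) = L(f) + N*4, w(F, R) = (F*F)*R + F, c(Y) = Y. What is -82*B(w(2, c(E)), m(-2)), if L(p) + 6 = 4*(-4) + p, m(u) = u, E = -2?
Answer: 2952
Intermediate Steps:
L(p) = -22 + p (L(p) = -6 + (4*(-4) + p) = -6 + (-16 + p) = -22 + p)
w(F, R) = F + R*F**2 (w(F, R) = F**2*R + F = R*F**2 + F = F + R*F**2)
B(f, N) = -22 + f + 4*N (B(f, N) = (-22 + f) + N*4 = (-22 + f) + 4*N = -22 + f + 4*N)
-82*B(w(2, c(E)), m(-2)) = -82*(-22 + 2*(1 + 2*(-2)) + 4*(-2)) = -82*(-22 + 2*(1 - 4) - 8) = -82*(-22 + 2*(-3) - 8) = -82*(-22 - 6 - 8) = -82*(-36) = 2952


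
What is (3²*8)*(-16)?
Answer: -1152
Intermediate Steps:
(3²*8)*(-16) = (9*8)*(-16) = 72*(-16) = -1152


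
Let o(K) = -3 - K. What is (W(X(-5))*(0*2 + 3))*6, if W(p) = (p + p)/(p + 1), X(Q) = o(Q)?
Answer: 24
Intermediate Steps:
X(Q) = -3 - Q
W(p) = 2*p/(1 + p) (W(p) = (2*p)/(1 + p) = 2*p/(1 + p))
(W(X(-5))*(0*2 + 3))*6 = ((2*(-3 - 1*(-5))/(1 + (-3 - 1*(-5))))*(0*2 + 3))*6 = ((2*(-3 + 5)/(1 + (-3 + 5)))*(0 + 3))*6 = ((2*2/(1 + 2))*3)*6 = ((2*2/3)*3)*6 = ((2*2*(⅓))*3)*6 = ((4/3)*3)*6 = 4*6 = 24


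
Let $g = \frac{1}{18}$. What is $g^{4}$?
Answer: $\frac{1}{104976} \approx 9.526 \cdot 10^{-6}$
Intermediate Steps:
$g = \frac{1}{18} \approx 0.055556$
$g^{4} = \left(\frac{1}{18}\right)^{4} = \frac{1}{104976}$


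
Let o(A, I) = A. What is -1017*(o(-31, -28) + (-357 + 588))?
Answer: -203400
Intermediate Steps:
-1017*(o(-31, -28) + (-357 + 588)) = -1017*(-31 + (-357 + 588)) = -1017*(-31 + 231) = -1017*200 = -203400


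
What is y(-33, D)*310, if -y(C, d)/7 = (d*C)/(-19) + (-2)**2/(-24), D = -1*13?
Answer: 2813405/57 ≈ 49358.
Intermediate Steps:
D = -13
y(C, d) = 7/6 + 7*C*d/19 (y(C, d) = -7*((d*C)/(-19) + (-2)**2/(-24)) = -7*((C*d)*(-1/19) + 4*(-1/24)) = -7*(-C*d/19 - 1/6) = -7*(-1/6 - C*d/19) = 7/6 + 7*C*d/19)
y(-33, D)*310 = (7/6 + (7/19)*(-33)*(-13))*310 = (7/6 + 3003/19)*310 = (18151/114)*310 = 2813405/57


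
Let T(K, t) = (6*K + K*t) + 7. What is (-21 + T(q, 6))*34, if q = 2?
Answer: 340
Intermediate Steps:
T(K, t) = 7 + 6*K + K*t
(-21 + T(q, 6))*34 = (-21 + (7 + 6*2 + 2*6))*34 = (-21 + (7 + 12 + 12))*34 = (-21 + 31)*34 = 10*34 = 340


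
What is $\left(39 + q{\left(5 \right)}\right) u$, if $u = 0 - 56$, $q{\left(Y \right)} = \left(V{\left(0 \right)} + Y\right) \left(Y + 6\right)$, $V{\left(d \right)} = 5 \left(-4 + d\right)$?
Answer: $7056$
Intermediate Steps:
$V{\left(d \right)} = -20 + 5 d$
$q{\left(Y \right)} = \left(-20 + Y\right) \left(6 + Y\right)$ ($q{\left(Y \right)} = \left(\left(-20 + 5 \cdot 0\right) + Y\right) \left(Y + 6\right) = \left(\left(-20 + 0\right) + Y\right) \left(6 + Y\right) = \left(-20 + Y\right) \left(6 + Y\right)$)
$u = -56$ ($u = 0 - 56 = -56$)
$\left(39 + q{\left(5 \right)}\right) u = \left(39 - \left(190 - 25\right)\right) \left(-56\right) = \left(39 - 165\right) \left(-56\right) = \left(-126\right) \left(-56\right) = 7056$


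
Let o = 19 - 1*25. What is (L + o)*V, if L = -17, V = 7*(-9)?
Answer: 1449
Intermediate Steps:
V = -63
o = -6 (o = 19 - 25 = -6)
(L + o)*V = (-17 - 6)*(-63) = -23*(-63) = 1449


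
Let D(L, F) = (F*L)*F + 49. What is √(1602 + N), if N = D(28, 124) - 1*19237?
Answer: √412942 ≈ 642.61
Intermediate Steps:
D(L, F) = 49 + L*F² (D(L, F) = L*F² + 49 = 49 + L*F²)
N = 411340 (N = (49 + 28*124²) - 1*19237 = (49 + 28*15376) - 19237 = (49 + 430528) - 19237 = 430577 - 19237 = 411340)
√(1602 + N) = √(1602 + 411340) = √412942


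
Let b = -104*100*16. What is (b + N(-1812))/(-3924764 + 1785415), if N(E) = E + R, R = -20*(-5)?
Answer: 168112/2139349 ≈ 0.078581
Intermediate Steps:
b = -166400 (b = -10400*16 = -166400)
R = 100
N(E) = 100 + E (N(E) = E + 100 = 100 + E)
(b + N(-1812))/(-3924764 + 1785415) = (-166400 + (100 - 1812))/(-3924764 + 1785415) = (-166400 - 1712)/(-2139349) = -168112*(-1/2139349) = 168112/2139349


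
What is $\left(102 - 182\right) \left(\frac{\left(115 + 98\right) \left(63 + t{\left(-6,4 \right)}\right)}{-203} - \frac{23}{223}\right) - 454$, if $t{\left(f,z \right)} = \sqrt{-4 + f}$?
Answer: $\frac{31316622}{6467} + \frac{17040 i \sqrt{10}}{203} \approx 4842.5 + 265.44 i$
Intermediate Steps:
$\left(102 - 182\right) \left(\frac{\left(115 + 98\right) \left(63 + t{\left(-6,4 \right)}\right)}{-203} - \frac{23}{223}\right) - 454 = \left(102 - 182\right) \left(\frac{\left(115 + 98\right) \left(63 + \sqrt{-4 - 6}\right)}{-203} - \frac{23}{223}\right) - 454 = \left(102 - 182\right) \left(213 \left(63 + \sqrt{-10}\right) \left(- \frac{1}{203}\right) - \frac{23}{223}\right) - 454 = - 80 \left(213 \left(63 + i \sqrt{10}\right) \left(- \frac{1}{203}\right) - \frac{23}{223}\right) - 454 = - 80 \left(\left(13419 + 213 i \sqrt{10}\right) \left(- \frac{1}{203}\right) - \frac{23}{223}\right) - 454 = - 80 \left(\left(- \frac{1917}{29} - \frac{213 i \sqrt{10}}{203}\right) - \frac{23}{223}\right) - 454 = - 80 \left(- \frac{428158}{6467} - \frac{213 i \sqrt{10}}{203}\right) - 454 = \left(\frac{34252640}{6467} + \frac{17040 i \sqrt{10}}{203}\right) - 454 = \frac{31316622}{6467} + \frac{17040 i \sqrt{10}}{203}$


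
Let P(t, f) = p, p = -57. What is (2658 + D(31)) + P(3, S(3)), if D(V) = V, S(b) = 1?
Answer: 2632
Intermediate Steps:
P(t, f) = -57
(2658 + D(31)) + P(3, S(3)) = (2658 + 31) - 57 = 2689 - 57 = 2632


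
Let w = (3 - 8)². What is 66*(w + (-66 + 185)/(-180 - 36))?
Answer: 58091/36 ≈ 1613.6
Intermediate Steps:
w = 25 (w = (-5)² = 25)
66*(w + (-66 + 185)/(-180 - 36)) = 66*(25 + (-66 + 185)/(-180 - 36)) = 66*(25 + 119/(-216)) = 66*(25 + 119*(-1/216)) = 66*(25 - 119/216) = 66*(5281/216) = 58091/36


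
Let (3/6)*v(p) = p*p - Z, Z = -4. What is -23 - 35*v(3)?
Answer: -933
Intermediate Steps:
v(p) = 8 + 2*p² (v(p) = 2*(p*p - 1*(-4)) = 2*(p² + 4) = 2*(4 + p²) = 8 + 2*p²)
-23 - 35*v(3) = -23 - 35*(8 + 2*3²) = -23 - 35*(8 + 2*9) = -23 - 35*(8 + 18) = -23 - 35*26 = -23 - 910 = -933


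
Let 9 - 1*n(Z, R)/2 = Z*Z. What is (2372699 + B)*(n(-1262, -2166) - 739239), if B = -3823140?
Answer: 5692268758469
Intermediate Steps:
n(Z, R) = 18 - 2*Z² (n(Z, R) = 18 - 2*Z*Z = 18 - 2*Z²)
(2372699 + B)*(n(-1262, -2166) - 739239) = (2372699 - 3823140)*((18 - 2*(-1262)²) - 739239) = -1450441*((18 - 2*1592644) - 739239) = -1450441*((18 - 3185288) - 739239) = -1450441*(-3185270 - 739239) = -1450441*(-3924509) = 5692268758469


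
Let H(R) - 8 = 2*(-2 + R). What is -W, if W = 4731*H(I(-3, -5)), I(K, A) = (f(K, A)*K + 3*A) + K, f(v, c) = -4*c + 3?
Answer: 804270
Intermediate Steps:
f(v, c) = 3 - 4*c
I(K, A) = K + 3*A + K*(3 - 4*A) (I(K, A) = ((3 - 4*A)*K + 3*A) + K = (K*(3 - 4*A) + 3*A) + K = (3*A + K*(3 - 4*A)) + K = K + 3*A + K*(3 - 4*A))
H(R) = 4 + 2*R (H(R) = 8 + 2*(-2 + R) = 8 + (-4 + 2*R) = 4 + 2*R)
W = -804270 (W = 4731*(4 + 2*(-3 + 3*(-5) - 1*(-3)*(-3 + 4*(-5)))) = 4731*(4 + 2*(-3 - 15 - 1*(-3)*(-3 - 20))) = 4731*(4 + 2*(-3 - 15 - 1*(-3)*(-23))) = 4731*(4 + 2*(-3 - 15 - 69)) = 4731*(4 + 2*(-87)) = 4731*(4 - 174) = 4731*(-170) = -804270)
-W = -1*(-804270) = 804270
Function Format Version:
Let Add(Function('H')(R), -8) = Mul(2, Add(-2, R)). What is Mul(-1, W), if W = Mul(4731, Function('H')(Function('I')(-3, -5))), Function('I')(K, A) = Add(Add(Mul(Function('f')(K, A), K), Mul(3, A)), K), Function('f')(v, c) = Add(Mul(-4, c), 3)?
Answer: 804270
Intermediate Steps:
Function('f')(v, c) = Add(3, Mul(-4, c))
Function('I')(K, A) = Add(K, Mul(3, A), Mul(K, Add(3, Mul(-4, A)))) (Function('I')(K, A) = Add(Add(Mul(Add(3, Mul(-4, A)), K), Mul(3, A)), K) = Add(Add(Mul(K, Add(3, Mul(-4, A))), Mul(3, A)), K) = Add(Add(Mul(3, A), Mul(K, Add(3, Mul(-4, A)))), K) = Add(K, Mul(3, A), Mul(K, Add(3, Mul(-4, A)))))
Function('H')(R) = Add(4, Mul(2, R)) (Function('H')(R) = Add(8, Mul(2, Add(-2, R))) = Add(8, Add(-4, Mul(2, R))) = Add(4, Mul(2, R)))
W = -804270 (W = Mul(4731, Add(4, Mul(2, Add(-3, Mul(3, -5), Mul(-1, -3, Add(-3, Mul(4, -5))))))) = Mul(4731, Add(4, Mul(2, Add(-3, -15, Mul(-1, -3, Add(-3, -20)))))) = Mul(4731, Add(4, Mul(2, Add(-3, -15, Mul(-1, -3, -23))))) = Mul(4731, Add(4, Mul(2, Add(-3, -15, -69)))) = Mul(4731, Add(4, Mul(2, -87))) = Mul(4731, Add(4, -174)) = Mul(4731, -170) = -804270)
Mul(-1, W) = Mul(-1, -804270) = 804270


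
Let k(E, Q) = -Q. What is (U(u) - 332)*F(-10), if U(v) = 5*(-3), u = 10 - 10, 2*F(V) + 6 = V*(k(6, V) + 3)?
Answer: 23596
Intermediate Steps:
F(V) = -3 + V*(3 - V)/2 (F(V) = -3 + (V*(-V + 3))/2 = -3 + (V*(3 - V))/2 = -3 + V*(3 - V)/2)
u = 0
U(v) = -15
(U(u) - 332)*F(-10) = (-15 - 332)*(-3 - ½*(-10)² + (3/2)*(-10)) = -347*(-3 - ½*100 - 15) = -347*(-3 - 50 - 15) = -347*(-68) = 23596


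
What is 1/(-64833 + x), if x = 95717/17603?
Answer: -17603/1141159582 ≈ -1.5426e-5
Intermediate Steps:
x = 95717/17603 (x = 95717*(1/17603) = 95717/17603 ≈ 5.4375)
1/(-64833 + x) = 1/(-64833 + 95717/17603) = 1/(-1141159582/17603) = -17603/1141159582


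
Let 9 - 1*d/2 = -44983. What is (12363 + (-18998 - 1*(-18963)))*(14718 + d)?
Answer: 1290766256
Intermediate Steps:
d = 89984 (d = 18 - 2*(-44983) = 18 + 89966 = 89984)
(12363 + (-18998 - 1*(-18963)))*(14718 + d) = (12363 + (-18998 - 1*(-18963)))*(14718 + 89984) = (12363 + (-18998 + 18963))*104702 = (12363 - 35)*104702 = 12328*104702 = 1290766256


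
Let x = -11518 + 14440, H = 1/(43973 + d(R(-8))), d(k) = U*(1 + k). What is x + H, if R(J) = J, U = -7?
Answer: 128632285/44022 ≈ 2922.0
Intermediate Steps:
d(k) = -7 - 7*k (d(k) = -7*(1 + k) = -7 - 7*k)
H = 1/44022 (H = 1/(43973 + (-7 - 7*(-8))) = 1/(43973 + (-7 + 56)) = 1/(43973 + 49) = 1/44022 ≈ 2.2716e-5)
x = 2922
x + H = 2922 + 1/44022 = 128632285/44022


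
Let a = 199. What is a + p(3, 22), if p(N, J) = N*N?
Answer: 208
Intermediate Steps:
p(N, J) = N²
a + p(3, 22) = 199 + 3² = 199 + 9 = 208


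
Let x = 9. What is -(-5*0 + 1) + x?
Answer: 8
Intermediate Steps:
-(-5*0 + 1) + x = -(-5*0 + 1) + 9 = -(0 + 1) + 9 = -1*1 + 9 = -1 + 9 = 8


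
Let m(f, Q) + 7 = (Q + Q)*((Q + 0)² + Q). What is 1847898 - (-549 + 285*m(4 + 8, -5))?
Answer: 1907442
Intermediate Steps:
m(f, Q) = -7 + 2*Q*(Q + Q²) (m(f, Q) = -7 + (Q + Q)*((Q + 0)² + Q) = -7 + (2*Q)*(Q² + Q) = -7 + (2*Q)*(Q + Q²) = -7 + 2*Q*(Q + Q²))
1847898 - (-549 + 285*m(4 + 8, -5)) = 1847898 - (-549 + 285*(-7 + 2*(-5)² + 2*(-5)³)) = 1847898 - (-549 + 285*(-7 + 2*25 + 2*(-125))) = 1847898 - (-549 + 285*(-7 + 50 - 250)) = 1847898 - (-549 + 285*(-207)) = 1847898 - (-549 - 58995) = 1847898 - 1*(-59544) = 1847898 + 59544 = 1907442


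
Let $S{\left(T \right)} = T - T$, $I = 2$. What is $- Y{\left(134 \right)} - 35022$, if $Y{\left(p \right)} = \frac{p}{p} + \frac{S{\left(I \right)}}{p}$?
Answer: $-35023$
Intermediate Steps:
$S{\left(T \right)} = 0$
$Y{\left(p \right)} = 1$ ($Y{\left(p \right)} = \frac{p}{p} + \frac{0}{p} = 1 + 0 = 1$)
$- Y{\left(134 \right)} - 35022 = \left(-1\right) 1 - 35022 = -1 - 35022 = -35023$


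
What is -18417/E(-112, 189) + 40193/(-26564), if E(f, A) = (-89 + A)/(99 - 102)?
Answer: 182958533/332050 ≈ 551.00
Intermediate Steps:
E(f, A) = 89/3 - A/3 (E(f, A) = (-89 + A)/(-3) = (-89 + A)*(-⅓) = 89/3 - A/3)
-18417/E(-112, 189) + 40193/(-26564) = -18417/(89/3 - ⅓*189) + 40193/(-26564) = -18417/(89/3 - 63) + 40193*(-1/26564) = -18417/(-100/3) - 40193/26564 = -18417*(-3/100) - 40193/26564 = 55251/100 - 40193/26564 = 182958533/332050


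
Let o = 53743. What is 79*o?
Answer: 4245697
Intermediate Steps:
79*o = 79*53743 = 4245697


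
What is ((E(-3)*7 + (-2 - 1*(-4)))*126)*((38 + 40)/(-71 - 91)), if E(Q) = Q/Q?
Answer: -546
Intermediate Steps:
E(Q) = 1
((E(-3)*7 + (-2 - 1*(-4)))*126)*((38 + 40)/(-71 - 91)) = ((1*7 + (-2 - 1*(-4)))*126)*((38 + 40)/(-71 - 91)) = ((7 + (-2 + 4))*126)*(78/(-162)) = ((7 + 2)*126)*(78*(-1/162)) = (9*126)*(-13/27) = 1134*(-13/27) = -546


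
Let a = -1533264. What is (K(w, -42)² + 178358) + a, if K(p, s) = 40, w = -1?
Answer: -1353306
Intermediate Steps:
(K(w, -42)² + 178358) + a = (40² + 178358) - 1533264 = (1600 + 178358) - 1533264 = 179958 - 1533264 = -1353306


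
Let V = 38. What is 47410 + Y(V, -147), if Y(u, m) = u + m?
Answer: 47301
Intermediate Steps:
Y(u, m) = m + u
47410 + Y(V, -147) = 47410 + (-147 + 38) = 47410 - 109 = 47301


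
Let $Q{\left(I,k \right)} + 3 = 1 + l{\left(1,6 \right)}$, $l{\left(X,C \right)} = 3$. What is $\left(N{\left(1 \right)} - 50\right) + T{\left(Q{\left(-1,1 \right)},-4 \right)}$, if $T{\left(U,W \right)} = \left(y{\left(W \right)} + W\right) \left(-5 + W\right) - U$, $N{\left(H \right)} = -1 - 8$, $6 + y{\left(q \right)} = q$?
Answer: $66$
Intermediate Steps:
$y{\left(q \right)} = -6 + q$
$Q{\left(I,k \right)} = 1$ ($Q{\left(I,k \right)} = -3 + \left(1 + 3\right) = -3 + 4 = 1$)
$N{\left(H \right)} = -9$ ($N{\left(H \right)} = -1 - 8 = -9$)
$T{\left(U,W \right)} = - U + \left(-6 + 2 W\right) \left(-5 + W\right)$ ($T{\left(U,W \right)} = \left(\left(-6 + W\right) + W\right) \left(-5 + W\right) - U = \left(-6 + 2 W\right) \left(-5 + W\right) - U = - U + \left(-6 + 2 W\right) \left(-5 + W\right)$)
$\left(N{\left(1 \right)} - 50\right) + T{\left(Q{\left(-1,1 \right)},-4 \right)} = \left(-9 - 50\right) + \left(30 - 1 - -64 + 2 \left(-4\right)^{2}\right) = -59 + \left(30 - 1 + 64 + 2 \cdot 16\right) = -59 + \left(30 - 1 + 64 + 32\right) = -59 + 125 = 66$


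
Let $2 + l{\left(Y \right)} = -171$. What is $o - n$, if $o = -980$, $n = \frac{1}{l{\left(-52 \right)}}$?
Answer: $- \frac{169539}{173} \approx -979.99$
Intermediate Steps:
$l{\left(Y \right)} = -173$ ($l{\left(Y \right)} = -2 - 171 = -173$)
$n = - \frac{1}{173}$ ($n = \frac{1}{-173} = - \frac{1}{173} \approx -0.0057803$)
$o - n = -980 - - \frac{1}{173} = -980 + \frac{1}{173} = - \frac{169539}{173}$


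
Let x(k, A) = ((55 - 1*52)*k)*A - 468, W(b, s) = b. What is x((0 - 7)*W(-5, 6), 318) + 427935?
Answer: 460857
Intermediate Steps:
x(k, A) = -468 + 3*A*k (x(k, A) = ((55 - 52)*k)*A - 468 = (3*k)*A - 468 = 3*A*k - 468 = -468 + 3*A*k)
x((0 - 7)*W(-5, 6), 318) + 427935 = (-468 + 3*318*((0 - 7)*(-5))) + 427935 = (-468 + 3*318*(-7*(-5))) + 427935 = (-468 + 3*318*35) + 427935 = (-468 + 33390) + 427935 = 32922 + 427935 = 460857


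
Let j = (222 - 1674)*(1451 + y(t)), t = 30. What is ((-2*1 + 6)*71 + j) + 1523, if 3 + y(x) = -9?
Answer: -2087621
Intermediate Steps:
y(x) = -12 (y(x) = -3 - 9 = -12)
j = -2089428 (j = (222 - 1674)*(1451 - 12) = -1452*1439 = -2089428)
((-2*1 + 6)*71 + j) + 1523 = ((-2*1 + 6)*71 - 2089428) + 1523 = ((-2 + 6)*71 - 2089428) + 1523 = (4*71 - 2089428) + 1523 = (284 - 2089428) + 1523 = -2089144 + 1523 = -2087621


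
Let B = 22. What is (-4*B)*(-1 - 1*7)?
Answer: 704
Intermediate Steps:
(-4*B)*(-1 - 1*7) = (-4*22)*(-1 - 1*7) = -88*(-1 - 7) = -88*(-8) = 704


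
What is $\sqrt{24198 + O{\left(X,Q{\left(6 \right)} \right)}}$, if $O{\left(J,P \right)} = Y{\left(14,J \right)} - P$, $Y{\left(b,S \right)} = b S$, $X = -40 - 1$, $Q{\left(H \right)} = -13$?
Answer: $\sqrt{23637} \approx 153.74$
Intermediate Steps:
$X = -41$ ($X = -40 + \left(-3 + 2\right) = -40 - 1 = -41$)
$Y{\left(b,S \right)} = S b$
$O{\left(J,P \right)} = - P + 14 J$ ($O{\left(J,P \right)} = J 14 - P = 14 J - P = - P + 14 J$)
$\sqrt{24198 + O{\left(X,Q{\left(6 \right)} \right)}} = \sqrt{24198 + \left(\left(-1\right) \left(-13\right) + 14 \left(-41\right)\right)} = \sqrt{24198 + \left(13 - 574\right)} = \sqrt{24198 - 561} = \sqrt{23637}$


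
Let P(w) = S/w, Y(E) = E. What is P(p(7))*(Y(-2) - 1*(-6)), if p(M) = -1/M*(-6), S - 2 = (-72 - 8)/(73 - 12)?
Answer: 196/61 ≈ 3.2131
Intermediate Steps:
S = 42/61 (S = 2 + (-72 - 8)/(73 - 12) = 2 - 80/61 = 42/61 ≈ 0.68852)
p(M) = 6/M
P(w) = 42/(61*w)
P(p(7))*(Y(-2) - 1*(-6)) = (42/(61*((6/7))))*(-2 - 1*(-6)) = (42/(61*((6*(⅐)))))*(-2 + 6) = (42/(61*(6/7)))*4 = ((42/61)*(7/6))*4 = (49/61)*4 = 196/61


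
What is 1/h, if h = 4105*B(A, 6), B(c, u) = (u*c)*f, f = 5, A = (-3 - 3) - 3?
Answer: -1/1108350 ≈ -9.0224e-7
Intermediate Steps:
A = -9 (A = -6 - 3 = -9)
B(c, u) = 5*c*u (B(c, u) = (u*c)*5 = (c*u)*5 = 5*c*u)
h = -1108350 (h = 4105*(5*(-9)*6) = 4105*(-270) = -1108350)
1/h = 1/(-1108350) = -1/1108350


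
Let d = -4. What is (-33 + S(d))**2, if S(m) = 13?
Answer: 400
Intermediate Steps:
(-33 + S(d))**2 = (-33 + 13)**2 = (-20)**2 = 400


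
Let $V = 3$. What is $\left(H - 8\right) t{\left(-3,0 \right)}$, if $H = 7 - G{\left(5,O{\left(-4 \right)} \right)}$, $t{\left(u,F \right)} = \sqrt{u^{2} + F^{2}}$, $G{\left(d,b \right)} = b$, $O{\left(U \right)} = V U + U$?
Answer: $45$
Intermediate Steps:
$O{\left(U \right)} = 4 U$ ($O{\left(U \right)} = 3 U + U = 4 U$)
$t{\left(u,F \right)} = \sqrt{F^{2} + u^{2}}$
$H = 23$ ($H = 7 - 4 \left(-4\right) = 7 - -16 = 7 + 16 = 23$)
$\left(H - 8\right) t{\left(-3,0 \right)} = \left(23 - 8\right) \sqrt{0^{2} + \left(-3\right)^{2}} = 15 \sqrt{0 + 9} = 15 \sqrt{9} = 15 \cdot 3 = 45$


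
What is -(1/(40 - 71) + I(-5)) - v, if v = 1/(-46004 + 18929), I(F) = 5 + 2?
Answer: -5848169/839325 ≈ -6.9677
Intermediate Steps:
I(F) = 7
v = -1/27075 (v = 1/(-27075) = -1/27075 ≈ -3.6934e-5)
-(1/(40 - 71) + I(-5)) - v = -(1/(40 - 71) + 7) - 1*(-1/27075) = -(1/(-31) + 7) + 1/27075 = -(-1/31 + 7) + 1/27075 = -1*216/31 + 1/27075 = -216/31 + 1/27075 = -5848169/839325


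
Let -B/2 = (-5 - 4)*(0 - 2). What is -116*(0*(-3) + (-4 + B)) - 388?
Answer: 4252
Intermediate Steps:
B = -36 (B = -2*(-5 - 4)*(0 - 2) = -(-18)*(-2) = -2*18 = -36)
-116*(0*(-3) + (-4 + B)) - 388 = -116*(0*(-3) + (-4 - 36)) - 388 = -116*(0 - 40) - 388 = -116*(-40) - 388 = 4640 - 388 = 4252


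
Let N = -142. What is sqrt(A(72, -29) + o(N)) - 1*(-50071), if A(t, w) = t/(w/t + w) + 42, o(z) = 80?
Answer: 50071 + sqrt(535791530)/2117 ≈ 50082.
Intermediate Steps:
A(t, w) = 42 + t/(w + w/t) (A(t, w) = t/(w + w/t) + 42 = 42 + t/(w + w/t))
sqrt(A(72, -29) + o(N)) - 1*(-50071) = sqrt((72**2 + 42*(-29) + 42*72*(-29))/((-29)*(1 + 72)) + 80) - 1*(-50071) = sqrt(-1/29*(5184 - 1218 - 87696)/73 + 80) + 50071 = sqrt(-1/29*1/73*(-83730) + 80) + 50071 = sqrt(83730/2117 + 80) + 50071 = sqrt(253090/2117) + 50071 = sqrt(535791530)/2117 + 50071 = 50071 + sqrt(535791530)/2117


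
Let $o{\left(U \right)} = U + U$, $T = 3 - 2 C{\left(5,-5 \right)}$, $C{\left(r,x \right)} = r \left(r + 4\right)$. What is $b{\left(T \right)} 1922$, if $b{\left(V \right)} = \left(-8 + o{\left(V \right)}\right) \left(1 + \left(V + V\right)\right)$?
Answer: $60516092$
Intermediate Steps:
$C{\left(r,x \right)} = r \left(4 + r\right)$
$T = -87$ ($T = 3 - 2 \cdot 5 \left(4 + 5\right) = 3 - 2 \cdot 5 \cdot 9 = 3 - 90 = -87$)
$o{\left(U \right)} = 2 U$
$b{\left(V \right)} = \left(1 + 2 V\right) \left(-8 + 2 V\right)$ ($b{\left(V \right)} = \left(-8 + 2 V\right) \left(1 + \left(V + V\right)\right) = \left(-8 + 2 V\right) \left(1 + 2 V\right) = \left(1 + 2 V\right) \left(-8 + 2 V\right)$)
$b{\left(T \right)} 1922 = \left(-8 - -1218 + 4 \left(-87\right)^{2}\right) 1922 = \left(-8 + 1218 + 4 \cdot 7569\right) 1922 = \left(-8 + 1218 + 30276\right) 1922 = 31486 \cdot 1922 = 60516092$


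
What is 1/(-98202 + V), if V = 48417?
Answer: -1/49785 ≈ -2.0086e-5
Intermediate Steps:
1/(-98202 + V) = 1/(-98202 + 48417) = 1/(-49785) = -1/49785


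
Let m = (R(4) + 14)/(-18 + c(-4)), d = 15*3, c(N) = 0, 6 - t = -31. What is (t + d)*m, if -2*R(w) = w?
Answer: -164/3 ≈ -54.667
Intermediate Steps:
t = 37 (t = 6 - 1*(-31) = 6 + 31 = 37)
R(w) = -w/2
d = 45
m = -⅔ (m = (-½*4 + 14)/(-18 + 0) = (-2 + 14)/(-18) = 12*(-1/18) = -⅔ ≈ -0.66667)
(t + d)*m = (37 + 45)*(-⅔) = 82*(-⅔) = -164/3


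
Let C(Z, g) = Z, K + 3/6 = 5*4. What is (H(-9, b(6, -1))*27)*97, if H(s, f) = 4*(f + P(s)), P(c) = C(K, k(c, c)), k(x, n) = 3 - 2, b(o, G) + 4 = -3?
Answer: 130950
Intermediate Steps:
b(o, G) = -7 (b(o, G) = -4 - 3 = -7)
K = 39/2 (K = -½ + 5*4 = -½ + 20 = 39/2 ≈ 19.500)
k(x, n) = 1
P(c) = 39/2
H(s, f) = 78 + 4*f (H(s, f) = 4*(f + 39/2) = 4*(39/2 + f) = 78 + 4*f)
(H(-9, b(6, -1))*27)*97 = ((78 + 4*(-7))*27)*97 = ((78 - 28)*27)*97 = (50*27)*97 = 1350*97 = 130950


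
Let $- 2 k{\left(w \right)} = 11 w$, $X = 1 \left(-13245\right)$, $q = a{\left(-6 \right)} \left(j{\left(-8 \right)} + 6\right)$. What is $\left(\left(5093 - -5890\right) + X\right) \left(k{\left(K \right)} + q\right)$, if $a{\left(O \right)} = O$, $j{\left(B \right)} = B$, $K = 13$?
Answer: $134589$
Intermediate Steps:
$q = 12$ ($q = - 6 \left(-8 + 6\right) = \left(-6\right) \left(-2\right) = 12$)
$X = -13245$
$k{\left(w \right)} = - \frac{11 w}{2}$
$\left(\left(5093 - -5890\right) + X\right) \left(k{\left(K \right)} + q\right) = \left(\left(5093 - -5890\right) - 13245\right) \left(\left(- \frac{11}{2}\right) 13 + 12\right) = \left(\left(5093 + 5890\right) - 13245\right) \left(- \frac{143}{2} + 12\right) = \left(10983 - 13245\right) \left(- \frac{119}{2}\right) = \left(-2262\right) \left(- \frac{119}{2}\right) = 134589$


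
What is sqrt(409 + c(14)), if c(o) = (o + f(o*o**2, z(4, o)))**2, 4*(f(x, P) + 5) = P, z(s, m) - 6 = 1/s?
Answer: sqrt(133265)/16 ≈ 22.816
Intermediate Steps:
z(s, m) = 6 + 1/s
f(x, P) = -5 + P/4
c(o) = (-55/16 + o)**2 (c(o) = (o + (-5 + (6 + 1/4)/4))**2 = (o + (-5 + (1/4)*(25/4)))**2 = (o + (-5 + 25/16))**2 = (o - 55/16)**2 = (-55/16 + o)**2)
sqrt(409 + c(14)) = sqrt(409 + (-55 + 16*14)**2/256) = sqrt(409 + (-55 + 224)**2/256) = sqrt(409 + (1/256)*169**2) = sqrt(409 + (1/256)*28561) = sqrt(409 + 28561/256) = sqrt(133265/256) = sqrt(133265)/16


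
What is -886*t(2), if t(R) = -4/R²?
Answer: 886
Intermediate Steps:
t(R) = -4/R²
-886*t(2) = -(-3544)/2² = -(-3544)/4 = -886*(-1) = 886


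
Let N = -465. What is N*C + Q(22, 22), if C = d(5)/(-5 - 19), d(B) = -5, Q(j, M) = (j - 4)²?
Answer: 1817/8 ≈ 227.13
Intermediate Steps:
Q(j, M) = (-4 + j)²
C = 5/24 (C = -5/(-5 - 19) = -5/(-24) = -5*(-1/24) = 5/24 ≈ 0.20833)
N*C + Q(22, 22) = -465*5/24 + (-4 + 22)² = -775/8 + 18² = -775/8 + 324 = 1817/8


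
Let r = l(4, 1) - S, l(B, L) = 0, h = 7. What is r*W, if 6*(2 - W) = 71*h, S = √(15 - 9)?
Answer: 485*√6/6 ≈ 198.00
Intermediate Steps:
S = √6 ≈ 2.4495
W = -485/6 (W = 2 - 71*7/6 = 2 - ⅙*497 = 2 - 497/6 = -485/6 ≈ -80.833)
r = -√6 (r = 0 - √6 = -√6 ≈ -2.4495)
r*W = -√6*(-485/6) = 485*√6/6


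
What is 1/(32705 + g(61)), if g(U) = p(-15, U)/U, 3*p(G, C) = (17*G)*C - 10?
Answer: 183/5969450 ≈ 3.0656e-5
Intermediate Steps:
p(G, C) = -10/3 + 17*C*G/3 (p(G, C) = ((17*G)*C - 10)/3 = (17*C*G - 10)/3 = (-10 + 17*C*G)/3 = -10/3 + 17*C*G/3)
g(U) = (-10/3 - 85*U)/U (g(U) = (-10/3 + (17/3)*U*(-15))/U = (-10/3 - 85*U)/U)
1/(32705 + g(61)) = 1/(32705 + (-85 - 10/3/61)) = 1/(32705 + (-85 - 10/3*1/61)) = 1/(32705 + (-85 - 10/183)) = 1/(32705 - 15565/183) = 1/(5969450/183) = 183/5969450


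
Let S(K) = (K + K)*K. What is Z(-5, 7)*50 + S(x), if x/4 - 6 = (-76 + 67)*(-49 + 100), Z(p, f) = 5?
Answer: 6566938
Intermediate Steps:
x = -1812 (x = 24 + 4*((-76 + 67)*(-49 + 100)) = 24 + 4*(-9*51) = 24 + 4*(-459) = 24 - 1836 = -1812)
S(K) = 2*K² (S(K) = (2*K)*K = 2*K²)
Z(-5, 7)*50 + S(x) = 5*50 + 2*(-1812)² = 250 + 2*3283344 = 250 + 6566688 = 6566938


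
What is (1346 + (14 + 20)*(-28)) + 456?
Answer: 850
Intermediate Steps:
(1346 + (14 + 20)*(-28)) + 456 = (1346 + 34*(-28)) + 456 = (1346 - 952) + 456 = 394 + 456 = 850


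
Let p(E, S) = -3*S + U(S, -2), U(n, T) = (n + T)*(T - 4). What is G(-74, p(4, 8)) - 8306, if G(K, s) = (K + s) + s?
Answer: -8500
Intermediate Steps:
U(n, T) = (-4 + T)*(T + n) (U(n, T) = (T + n)*(-4 + T) = (-4 + T)*(T + n))
p(E, S) = 12 - 9*S (p(E, S) = -3*S + ((-2)² - 4*(-2) - 4*S - 2*S) = -3*S + (4 + 8 - 4*S - 2*S) = -3*S + (12 - 6*S) = 12 - 9*S)
G(K, s) = K + 2*s
G(-74, p(4, 8)) - 8306 = (-74 + 2*(12 - 9*8)) - 8306 = (-74 + 2*(12 - 72)) - 8306 = (-74 + 2*(-60)) - 8306 = (-74 - 120) - 8306 = -194 - 8306 = -8500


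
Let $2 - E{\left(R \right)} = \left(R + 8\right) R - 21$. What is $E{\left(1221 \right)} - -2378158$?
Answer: $877572$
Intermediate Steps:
$E{\left(R \right)} = 23 - R \left(8 + R\right)$ ($E{\left(R \right)} = 2 - \left(\left(R + 8\right) R - 21\right) = 2 - \left(\left(8 + R\right) R - 21\right) = 2 - \left(R \left(8 + R\right) - 21\right) = 2 - \left(-21 + R \left(8 + R\right)\right) = 23 - R \left(8 + R\right)$)
$E{\left(1221 \right)} - -2378158 = \left(23 - 1221^{2} - 9768\right) - -2378158 = \left(23 - 1490841 - 9768\right) + 2378158 = -1500586 + 2378158 = 877572$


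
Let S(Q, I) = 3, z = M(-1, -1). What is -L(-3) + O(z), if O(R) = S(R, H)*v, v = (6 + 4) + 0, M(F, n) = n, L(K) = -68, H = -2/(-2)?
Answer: 98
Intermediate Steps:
H = 1 (H = -2*(-½) = 1)
z = -1
v = 10 (v = 10 + 0 = 10)
O(R) = 30 (O(R) = 3*10 = 30)
-L(-3) + O(z) = -1*(-68) + 30 = 68 + 30 = 98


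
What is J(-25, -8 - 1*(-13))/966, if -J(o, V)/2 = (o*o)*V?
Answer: -3125/483 ≈ -6.4700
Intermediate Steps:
J(o, V) = -2*V*o² (J(o, V) = -2*o*o*V = -2*o²*V = -2*V*o²)
J(-25, -8 - 1*(-13))/966 = -2*(-8 - 1*(-13))*(-25)²/966 = -2*(-8 + 13)*625*(1/966) = -2*5*625*(1/966) = -6250*1/966 = -3125/483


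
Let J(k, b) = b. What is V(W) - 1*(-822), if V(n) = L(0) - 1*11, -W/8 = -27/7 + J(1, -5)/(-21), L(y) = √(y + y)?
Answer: 811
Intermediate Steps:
L(y) = √2*√y (L(y) = √(2*y) = √2*√y)
W = 608/21 (W = -8*(-27/7 - 5/(-21)) = -8*(-27*⅐ - 5*(-1/21)) = -8*(-27/7 + 5/21) = -8*(-76/21) = 608/21 ≈ 28.952)
V(n) = -11 (V(n) = √2*√0 - 1*11 = √2*0 - 11 = 0 - 11 = -11)
V(W) - 1*(-822) = -11 - 1*(-822) = -11 + 822 = 811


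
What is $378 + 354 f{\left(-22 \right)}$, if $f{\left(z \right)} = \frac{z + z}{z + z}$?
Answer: $732$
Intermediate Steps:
$f{\left(z \right)} = 1$ ($f{\left(z \right)} = \frac{2 z}{2 z} = 2 z \frac{1}{2 z} = 1$)
$378 + 354 f{\left(-22 \right)} = 378 + 354 \cdot 1 = 378 + 354 = 732$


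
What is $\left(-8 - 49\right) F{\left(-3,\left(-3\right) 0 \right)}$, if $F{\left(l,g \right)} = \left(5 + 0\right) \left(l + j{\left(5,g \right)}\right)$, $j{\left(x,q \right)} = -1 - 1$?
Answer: $1425$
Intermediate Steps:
$j{\left(x,q \right)} = -2$ ($j{\left(x,q \right)} = -1 - 1 = -2$)
$F{\left(l,g \right)} = -10 + 5 l$ ($F{\left(l,g \right)} = \left(5 + 0\right) \left(l - 2\right) = 5 \left(-2 + l\right) = -10 + 5 l$)
$\left(-8 - 49\right) F{\left(-3,\left(-3\right) 0 \right)} = \left(-8 - 49\right) \left(-10 + 5 \left(-3\right)\right) = - 57 \left(-10 - 15\right) = \left(-57\right) \left(-25\right) = 1425$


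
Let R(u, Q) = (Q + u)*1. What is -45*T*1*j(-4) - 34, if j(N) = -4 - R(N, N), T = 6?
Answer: -1114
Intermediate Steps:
R(u, Q) = Q + u
j(N) = -4 - 2*N (j(N) = -4 - (N + N) = -4 - 2*N)
-45*T*1*j(-4) - 34 = -45*6*1*(-4 - 2*(-4)) - 34 = -270*(-4 + 8) - 34 = -270*4 - 34 = -45*24 - 34 = -1080 - 34 = -1114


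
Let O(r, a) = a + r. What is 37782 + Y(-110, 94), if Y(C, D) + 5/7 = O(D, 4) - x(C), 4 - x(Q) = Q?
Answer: 264357/7 ≈ 37765.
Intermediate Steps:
x(Q) = 4 - Q
Y(C, D) = -5/7 + C + D (Y(C, D) = -5/7 + ((4 + D) - (4 - C)) = -5/7 + ((4 + D) + (-4 + C)) = -5/7 + (C + D) = -5/7 + C + D)
37782 + Y(-110, 94) = 37782 + (-5/7 - 110 + 94) = 37782 - 117/7 = 264357/7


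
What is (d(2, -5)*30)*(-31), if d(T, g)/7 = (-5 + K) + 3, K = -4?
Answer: 39060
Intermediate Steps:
d(T, g) = -42 (d(T, g) = 7*((-5 - 4) + 3) = 7*(-9 + 3) = 7*(-6) = -42)
(d(2, -5)*30)*(-31) = -42*30*(-31) = -1260*(-31) = 39060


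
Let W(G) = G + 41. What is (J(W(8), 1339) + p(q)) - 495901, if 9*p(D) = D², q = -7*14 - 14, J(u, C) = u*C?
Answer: -3860066/9 ≈ -4.2890e+5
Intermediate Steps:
W(G) = 41 + G
J(u, C) = C*u
q = -112 (q = -98 - 14 = -112)
p(D) = D²/9
(J(W(8), 1339) + p(q)) - 495901 = (1339*(41 + 8) + (⅑)*(-112)²) - 495901 = (1339*49 + (⅑)*12544) - 495901 = (65611 + 12544/9) - 495901 = 603043/9 - 495901 = -3860066/9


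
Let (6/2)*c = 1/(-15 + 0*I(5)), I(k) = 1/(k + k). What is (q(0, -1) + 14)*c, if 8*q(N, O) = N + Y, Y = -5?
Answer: -107/360 ≈ -0.29722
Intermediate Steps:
I(k) = 1/(2*k)
q(N, O) = -5/8 + N/8 (q(N, O) = (N - 5)/8 = (-5 + N)/8 = -5/8 + N/8)
c = -1/45 (c = 1/(3*(-15 + 0*((1/2)/5))) = 1/(3*(-15 + 0*((1/2)*(1/5)))) = 1/(3*(-15 + 0*(1/10))) = 1/(3*(-15 + 0)) = (1/3)/(-15) = (1/3)*(-1/15) = -1/45 ≈ -0.022222)
(q(0, -1) + 14)*c = ((-5/8 + (1/8)*0) + 14)*(-1/45) = ((-5/8 + 0) + 14)*(-1/45) = (-5/8 + 14)*(-1/45) = (107/8)*(-1/45) = -107/360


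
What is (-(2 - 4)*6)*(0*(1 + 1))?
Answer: 0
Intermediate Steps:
(-(2 - 4)*6)*(0*(1 + 1)) = (-(-2)*6)*(0*2) = -1*(-12)*0 = 12*0 = 0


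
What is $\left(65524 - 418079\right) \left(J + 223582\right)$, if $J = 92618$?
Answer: $-111477891000$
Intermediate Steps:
$\left(65524 - 418079\right) \left(J + 223582\right) = \left(65524 - 418079\right) \left(92618 + 223582\right) = \left(-352555\right) 316200 = -111477891000$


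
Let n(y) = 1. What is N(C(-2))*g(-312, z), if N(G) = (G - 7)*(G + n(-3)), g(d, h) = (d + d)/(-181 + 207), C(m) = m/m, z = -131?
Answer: 288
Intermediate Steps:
C(m) = 1
g(d, h) = d/13 (g(d, h) = (2*d)/26 = (2*d)*(1/26) = d/13)
N(G) = (1 + G)*(-7 + G) (N(G) = (G - 7)*(G + 1) = (-7 + G)*(1 + G) = (1 + G)*(-7 + G))
N(C(-2))*g(-312, z) = (-7 + 1² - 6*1)*((1/13)*(-312)) = (-7 + 1 - 6)*(-24) = -12*(-24) = 288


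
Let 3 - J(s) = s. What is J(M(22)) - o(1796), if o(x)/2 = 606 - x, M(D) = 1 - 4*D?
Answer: 2470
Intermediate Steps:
o(x) = 1212 - 2*x (o(x) = 2*(606 - x) = 1212 - 2*x)
J(s) = 3 - s
J(M(22)) - o(1796) = (3 - (1 - 4*22)) - (1212 - 2*1796) = (3 - (1 - 88)) - (1212 - 3592) = (3 - 1*(-87)) - 1*(-2380) = (3 + 87) + 2380 = 90 + 2380 = 2470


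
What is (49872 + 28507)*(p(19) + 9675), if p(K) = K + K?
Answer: 761295227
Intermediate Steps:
p(K) = 2*K
(49872 + 28507)*(p(19) + 9675) = (49872 + 28507)*(2*19 + 9675) = 78379*(38 + 9675) = 78379*9713 = 761295227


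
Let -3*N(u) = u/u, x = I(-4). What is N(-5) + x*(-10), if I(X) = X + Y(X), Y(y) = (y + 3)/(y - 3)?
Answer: 803/21 ≈ 38.238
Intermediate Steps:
Y(y) = (3 + y)/(-3 + y)
I(X) = X + (3 + X)/(-3 + X)
x = -27/7 (x = (3 - 4 - 4*(-3 - 4))/(-3 - 4) = (3 - 4 - 4*(-7))/(-7) = -(3 - 4 + 28)/7 = -⅐*27 = -27/7 ≈ -3.8571)
N(u) = -⅓ (N(u) = -u/(3*u) = -⅓*1 = -⅓)
N(-5) + x*(-10) = -⅓ - 27/7*(-10) = -⅓ + 270/7 = 803/21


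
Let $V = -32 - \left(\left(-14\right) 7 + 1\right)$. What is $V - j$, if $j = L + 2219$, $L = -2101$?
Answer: $-53$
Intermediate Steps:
$V = 65$ ($V = -32 - \left(-98 + 1\right) = -32 - -97 = -32 + 97 = 65$)
$j = 118$ ($j = -2101 + 2219 = 118$)
$V - j = 65 - 118 = -53$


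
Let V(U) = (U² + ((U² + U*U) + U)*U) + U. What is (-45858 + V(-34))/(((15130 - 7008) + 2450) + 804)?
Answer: -30547/2844 ≈ -10.741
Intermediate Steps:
V(U) = U + U² + U*(U + 2*U²) (V(U) = (U² + ((U² + U²) + U)*U) + U = (U² + (2*U² + U)*U) + U = (U² + (U + 2*U²)*U) + U = (U² + U*(U + 2*U²)) + U = U + U² + U*(U + 2*U²))
(-45858 + V(-34))/(((15130 - 7008) + 2450) + 804) = (-45858 - 34*(1 + 2*(-34) + 2*(-34)²))/(((15130 - 7008) + 2450) + 804) = (-45858 - 34*(1 - 68 + 2*1156))/((8122 + 2450) + 804) = (-45858 - 34*(1 - 68 + 2312))/(10572 + 804) = (-45858 - 34*2245)/11376 = (-45858 - 76330)*(1/11376) = -122188*1/11376 = -30547/2844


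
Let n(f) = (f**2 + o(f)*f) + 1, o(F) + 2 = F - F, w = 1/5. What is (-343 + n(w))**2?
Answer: 73256481/625 ≈ 1.1721e+5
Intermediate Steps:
w = 1/5 ≈ 0.20000
o(F) = -2 (o(F) = -2 + (F - F) = -2 + 0 = -2)
n(f) = 1 + f**2 - 2*f (n(f) = (f**2 - 2*f) + 1 = 1 + f**2 - 2*f)
(-343 + n(w))**2 = (-343 + (1 + (1/5)**2 - 2*1/5))**2 = (-343 + (1 + 1/25 - 2/5))**2 = (-343 + 16/25)**2 = (-8559/25)**2 = 73256481/625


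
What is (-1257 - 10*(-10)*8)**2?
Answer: 208849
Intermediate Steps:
(-1257 - 10*(-10)*8)**2 = (-1257 + 100*8)**2 = (-1257 + 800)**2 = (-457)**2 = 208849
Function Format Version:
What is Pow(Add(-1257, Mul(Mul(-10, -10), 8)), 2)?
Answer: 208849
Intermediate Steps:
Pow(Add(-1257, Mul(Mul(-10, -10), 8)), 2) = Pow(Add(-1257, Mul(100, 8)), 2) = Pow(Add(-1257, 800), 2) = Pow(-457, 2) = 208849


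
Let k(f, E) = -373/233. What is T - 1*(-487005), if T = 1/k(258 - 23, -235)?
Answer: 181652632/373 ≈ 4.8700e+5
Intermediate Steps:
k(f, E) = -373/233 (k(f, E) = -373*1/233 = -373/233)
T = -233/373 (T = 1/(-373/233) = -233/373 ≈ -0.62467)
T - 1*(-487005) = -233/373 - 1*(-487005) = -233/373 + 487005 = 181652632/373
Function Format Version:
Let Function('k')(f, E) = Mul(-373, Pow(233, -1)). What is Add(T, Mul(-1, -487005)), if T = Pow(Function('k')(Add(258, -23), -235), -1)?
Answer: Rational(181652632, 373) ≈ 4.8700e+5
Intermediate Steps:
Function('k')(f, E) = Rational(-373, 233) (Function('k')(f, E) = Mul(-373, Rational(1, 233)) = Rational(-373, 233))
T = Rational(-233, 373) (T = Pow(Rational(-373, 233), -1) = Rational(-233, 373) ≈ -0.62467)
Add(T, Mul(-1, -487005)) = Add(Rational(-233, 373), Mul(-1, -487005)) = Add(Rational(-233, 373), 487005) = Rational(181652632, 373)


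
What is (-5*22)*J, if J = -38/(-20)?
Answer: -209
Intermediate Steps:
J = 19/10 (J = -38*(-1/20) = 19/10 ≈ 1.9000)
(-5*22)*J = -5*22*(19/10) = -110*19/10 = -209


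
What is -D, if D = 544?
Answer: -544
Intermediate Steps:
-D = -1*544 = -544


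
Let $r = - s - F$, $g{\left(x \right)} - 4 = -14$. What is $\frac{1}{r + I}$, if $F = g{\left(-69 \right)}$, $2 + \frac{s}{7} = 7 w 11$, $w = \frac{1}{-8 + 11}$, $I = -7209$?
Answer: $- \frac{3}{22094} \approx -0.00013578$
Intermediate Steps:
$g{\left(x \right)} = -10$ ($g{\left(x \right)} = 4 - 14 = -10$)
$w = \frac{1}{3} \approx 0.33333$
$s = \frac{497}{3}$ ($s = -14 + 7 \cdot 7 \cdot \frac{1}{3} \cdot 11 = -14 + 7 \cdot \frac{7}{3} \cdot 11 = -14 + 7 \cdot \frac{77}{3} = -14 + \frac{539}{3} = \frac{497}{3} \approx 165.67$)
$F = -10$
$r = - \frac{467}{3}$ ($r = \left(-1\right) \frac{497}{3} - -10 = - \frac{497}{3} + 10 = - \frac{467}{3} \approx -155.67$)
$\frac{1}{r + I} = \frac{1}{- \frac{467}{3} - 7209} = \frac{1}{- \frac{22094}{3}} = - \frac{3}{22094}$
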